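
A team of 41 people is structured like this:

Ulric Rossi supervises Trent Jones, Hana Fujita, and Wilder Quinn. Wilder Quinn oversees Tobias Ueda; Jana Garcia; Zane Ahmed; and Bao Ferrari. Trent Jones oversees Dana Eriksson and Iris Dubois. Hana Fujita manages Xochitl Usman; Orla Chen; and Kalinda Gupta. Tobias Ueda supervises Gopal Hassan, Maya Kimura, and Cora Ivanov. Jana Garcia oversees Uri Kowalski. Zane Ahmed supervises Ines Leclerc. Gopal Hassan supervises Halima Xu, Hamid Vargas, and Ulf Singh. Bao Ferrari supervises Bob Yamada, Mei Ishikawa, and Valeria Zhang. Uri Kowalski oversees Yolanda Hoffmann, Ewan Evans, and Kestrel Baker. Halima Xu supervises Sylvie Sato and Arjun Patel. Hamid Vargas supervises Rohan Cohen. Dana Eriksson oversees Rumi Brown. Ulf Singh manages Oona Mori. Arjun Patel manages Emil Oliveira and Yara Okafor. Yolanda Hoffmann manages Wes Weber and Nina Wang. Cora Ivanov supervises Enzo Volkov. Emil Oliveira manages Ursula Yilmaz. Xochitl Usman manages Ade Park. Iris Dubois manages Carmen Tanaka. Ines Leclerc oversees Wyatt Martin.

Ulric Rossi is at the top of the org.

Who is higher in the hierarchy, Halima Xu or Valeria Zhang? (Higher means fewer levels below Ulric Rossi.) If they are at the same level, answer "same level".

Valeria Zhang

Halima Xu is 4 levels below Ulric Rossi; Valeria Zhang is 3. Valeria Zhang is higher.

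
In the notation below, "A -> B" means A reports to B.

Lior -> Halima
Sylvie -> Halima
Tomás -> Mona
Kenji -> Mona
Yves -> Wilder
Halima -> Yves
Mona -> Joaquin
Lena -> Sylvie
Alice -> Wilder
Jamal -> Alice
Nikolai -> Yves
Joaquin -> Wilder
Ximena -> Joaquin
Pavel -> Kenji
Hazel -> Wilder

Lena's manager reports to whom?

Halima

Lena reports to Sylvie, and Sylvie reports to Halima. So Lena's skip-level manager is Halima.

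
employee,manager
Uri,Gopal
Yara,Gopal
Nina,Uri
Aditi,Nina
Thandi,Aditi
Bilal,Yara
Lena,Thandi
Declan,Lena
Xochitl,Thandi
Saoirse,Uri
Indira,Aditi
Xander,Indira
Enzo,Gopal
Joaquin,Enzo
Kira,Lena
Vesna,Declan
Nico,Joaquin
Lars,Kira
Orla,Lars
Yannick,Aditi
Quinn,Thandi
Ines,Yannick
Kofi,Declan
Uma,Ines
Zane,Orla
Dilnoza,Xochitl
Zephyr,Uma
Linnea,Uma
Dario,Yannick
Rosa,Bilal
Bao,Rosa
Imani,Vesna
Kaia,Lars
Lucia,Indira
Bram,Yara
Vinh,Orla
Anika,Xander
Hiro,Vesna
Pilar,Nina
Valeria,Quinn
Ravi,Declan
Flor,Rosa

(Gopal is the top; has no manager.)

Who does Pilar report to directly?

Pilar reports directly to Nina.

Nina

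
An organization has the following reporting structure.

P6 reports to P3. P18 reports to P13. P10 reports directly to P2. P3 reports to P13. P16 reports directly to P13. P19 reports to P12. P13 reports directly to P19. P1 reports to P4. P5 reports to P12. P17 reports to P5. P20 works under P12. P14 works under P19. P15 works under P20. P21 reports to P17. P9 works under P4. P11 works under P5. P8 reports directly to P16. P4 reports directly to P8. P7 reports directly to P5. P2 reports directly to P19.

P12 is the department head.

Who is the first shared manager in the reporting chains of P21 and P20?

P21's chain of managers is P17, P5, P12. P20's chain of managers is P12. The first manager that appears in both chains is P12.

P12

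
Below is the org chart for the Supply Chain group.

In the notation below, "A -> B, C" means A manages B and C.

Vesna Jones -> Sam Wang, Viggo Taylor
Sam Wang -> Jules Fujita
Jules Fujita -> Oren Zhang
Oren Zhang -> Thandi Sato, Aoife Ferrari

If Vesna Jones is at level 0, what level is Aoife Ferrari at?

4

Chain from Aoife Ferrari up to Vesna Jones: Aoife Ferrari → Oren Zhang → Jules Fujita → Sam Wang → Vesna Jones. That is 4 steps up, so Aoife Ferrari is 4 levels below Vesna Jones.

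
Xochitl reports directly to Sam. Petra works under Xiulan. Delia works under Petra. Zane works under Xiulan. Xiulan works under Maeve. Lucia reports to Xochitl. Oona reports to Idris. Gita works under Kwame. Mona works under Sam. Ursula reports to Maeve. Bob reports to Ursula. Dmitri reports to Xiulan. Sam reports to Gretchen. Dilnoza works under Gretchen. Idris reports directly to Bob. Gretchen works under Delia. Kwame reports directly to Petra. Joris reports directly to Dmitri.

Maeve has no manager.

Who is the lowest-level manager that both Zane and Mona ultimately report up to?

Zane's chain of managers is Xiulan, Maeve. Mona's chain of managers is Sam, Gretchen, Delia, Petra, Xiulan, Maeve. The first manager that appears in both chains is Xiulan.

Xiulan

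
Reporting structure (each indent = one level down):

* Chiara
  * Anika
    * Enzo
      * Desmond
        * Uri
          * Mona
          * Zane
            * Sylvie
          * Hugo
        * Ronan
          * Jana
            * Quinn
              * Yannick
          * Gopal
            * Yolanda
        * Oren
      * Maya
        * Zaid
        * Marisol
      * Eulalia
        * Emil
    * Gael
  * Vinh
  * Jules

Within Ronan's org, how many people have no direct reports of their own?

2

The people in Ronan's organization with no one reporting to them are Yolanda, Yannick. That is 2.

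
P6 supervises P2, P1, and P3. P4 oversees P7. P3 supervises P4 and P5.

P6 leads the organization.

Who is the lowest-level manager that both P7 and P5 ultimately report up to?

P3

P7's chain of managers is P4, P3, P6. P5's chain of managers is P3, P6. The first manager that appears in both chains is P3.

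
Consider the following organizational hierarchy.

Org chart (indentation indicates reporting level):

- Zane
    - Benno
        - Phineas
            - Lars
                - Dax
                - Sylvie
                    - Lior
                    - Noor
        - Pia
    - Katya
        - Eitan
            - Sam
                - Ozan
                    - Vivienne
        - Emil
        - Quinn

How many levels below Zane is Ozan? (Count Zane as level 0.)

Chain from Ozan up to Zane: Ozan → Sam → Eitan → Katya → Zane. That is 4 steps up, so Ozan is 4 levels below Zane.

4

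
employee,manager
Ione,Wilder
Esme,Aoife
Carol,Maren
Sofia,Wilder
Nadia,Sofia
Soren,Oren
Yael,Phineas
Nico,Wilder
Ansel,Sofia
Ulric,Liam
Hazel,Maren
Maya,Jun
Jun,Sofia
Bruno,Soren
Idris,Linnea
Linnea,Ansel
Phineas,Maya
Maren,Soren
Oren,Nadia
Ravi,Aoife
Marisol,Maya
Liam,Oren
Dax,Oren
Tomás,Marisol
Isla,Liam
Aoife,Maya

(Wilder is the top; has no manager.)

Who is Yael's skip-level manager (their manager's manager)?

Yael reports to Phineas, and Phineas reports to Maya. So Yael's skip-level manager is Maya.

Maya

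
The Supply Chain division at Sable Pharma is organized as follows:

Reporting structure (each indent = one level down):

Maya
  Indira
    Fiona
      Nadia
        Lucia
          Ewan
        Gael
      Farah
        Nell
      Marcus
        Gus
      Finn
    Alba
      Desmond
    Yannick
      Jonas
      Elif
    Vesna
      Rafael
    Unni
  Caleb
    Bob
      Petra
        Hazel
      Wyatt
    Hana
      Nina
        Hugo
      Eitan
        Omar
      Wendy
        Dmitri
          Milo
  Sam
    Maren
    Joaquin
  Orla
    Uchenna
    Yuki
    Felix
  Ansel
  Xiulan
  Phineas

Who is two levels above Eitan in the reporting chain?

Eitan reports to Hana, and Hana reports to Caleb. So Eitan's skip-level manager is Caleb.

Caleb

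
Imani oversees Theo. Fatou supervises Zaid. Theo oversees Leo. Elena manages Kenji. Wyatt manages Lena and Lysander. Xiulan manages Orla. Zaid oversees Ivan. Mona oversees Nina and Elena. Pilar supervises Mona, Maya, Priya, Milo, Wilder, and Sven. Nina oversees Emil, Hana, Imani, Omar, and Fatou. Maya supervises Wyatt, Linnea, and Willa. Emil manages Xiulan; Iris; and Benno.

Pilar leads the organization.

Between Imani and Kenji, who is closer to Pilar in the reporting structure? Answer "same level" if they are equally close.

same level

Both Imani and Kenji are 3 levels below Pilar.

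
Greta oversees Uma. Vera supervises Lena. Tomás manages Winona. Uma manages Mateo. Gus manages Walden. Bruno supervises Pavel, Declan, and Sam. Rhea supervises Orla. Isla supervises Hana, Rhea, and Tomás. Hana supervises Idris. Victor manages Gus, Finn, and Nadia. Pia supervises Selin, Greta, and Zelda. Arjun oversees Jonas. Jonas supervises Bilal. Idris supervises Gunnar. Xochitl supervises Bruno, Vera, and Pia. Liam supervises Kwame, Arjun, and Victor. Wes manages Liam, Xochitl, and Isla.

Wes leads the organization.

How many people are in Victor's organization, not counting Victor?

4

Victor directly manages Gus, Finn, Nadia. Under Gus: Walden (1). Finn has no reports. Nadia has no reports. So Victor's organization is 3 direct reports plus everyone under them: 2 + 1 + 1 = 4.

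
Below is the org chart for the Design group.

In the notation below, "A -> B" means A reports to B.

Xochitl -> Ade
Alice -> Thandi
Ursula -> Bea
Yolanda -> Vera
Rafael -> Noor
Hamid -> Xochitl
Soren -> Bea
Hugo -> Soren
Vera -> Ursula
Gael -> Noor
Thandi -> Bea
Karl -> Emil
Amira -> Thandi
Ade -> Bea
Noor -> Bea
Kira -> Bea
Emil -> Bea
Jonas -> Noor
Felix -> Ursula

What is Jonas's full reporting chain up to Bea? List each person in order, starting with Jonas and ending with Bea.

Jonas reports to Noor. Noor reports to Bea. Bea is at the top.

Jonas -> Noor -> Bea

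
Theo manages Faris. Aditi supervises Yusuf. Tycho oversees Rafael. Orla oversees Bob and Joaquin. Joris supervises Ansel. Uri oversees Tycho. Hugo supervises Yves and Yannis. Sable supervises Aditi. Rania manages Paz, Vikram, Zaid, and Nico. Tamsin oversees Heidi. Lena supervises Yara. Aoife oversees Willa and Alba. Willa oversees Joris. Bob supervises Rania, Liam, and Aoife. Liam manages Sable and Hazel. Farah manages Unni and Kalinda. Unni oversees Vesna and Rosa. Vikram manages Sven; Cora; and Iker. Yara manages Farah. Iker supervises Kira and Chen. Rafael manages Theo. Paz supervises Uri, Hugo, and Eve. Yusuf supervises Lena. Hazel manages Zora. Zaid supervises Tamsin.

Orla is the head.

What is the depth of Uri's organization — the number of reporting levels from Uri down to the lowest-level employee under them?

The longest chain under Uri runs Uri → Tycho → Rafael → Theo → Faris, which is 4 levels below Uri.

4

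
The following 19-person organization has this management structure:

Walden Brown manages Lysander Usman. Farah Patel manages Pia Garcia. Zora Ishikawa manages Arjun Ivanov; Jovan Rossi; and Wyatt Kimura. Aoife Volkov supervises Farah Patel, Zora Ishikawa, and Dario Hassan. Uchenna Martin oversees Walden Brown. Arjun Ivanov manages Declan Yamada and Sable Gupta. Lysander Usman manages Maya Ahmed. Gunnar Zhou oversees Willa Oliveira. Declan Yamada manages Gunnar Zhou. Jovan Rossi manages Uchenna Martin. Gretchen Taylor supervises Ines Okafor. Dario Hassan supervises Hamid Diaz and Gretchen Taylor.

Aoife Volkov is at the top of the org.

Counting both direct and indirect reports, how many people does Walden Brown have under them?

2

Walden Brown directly manages Lysander Usman. Under Lysander Usman: Maya Ahmed (1). That's 2 in total.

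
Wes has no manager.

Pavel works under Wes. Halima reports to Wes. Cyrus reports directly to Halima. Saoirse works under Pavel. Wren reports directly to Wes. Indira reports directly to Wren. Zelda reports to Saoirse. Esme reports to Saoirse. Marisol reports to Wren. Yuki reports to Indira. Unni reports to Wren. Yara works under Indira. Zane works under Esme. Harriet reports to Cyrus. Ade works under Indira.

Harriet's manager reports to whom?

Harriet reports to Cyrus, and Cyrus reports to Halima. So Harriet's skip-level manager is Halima.

Halima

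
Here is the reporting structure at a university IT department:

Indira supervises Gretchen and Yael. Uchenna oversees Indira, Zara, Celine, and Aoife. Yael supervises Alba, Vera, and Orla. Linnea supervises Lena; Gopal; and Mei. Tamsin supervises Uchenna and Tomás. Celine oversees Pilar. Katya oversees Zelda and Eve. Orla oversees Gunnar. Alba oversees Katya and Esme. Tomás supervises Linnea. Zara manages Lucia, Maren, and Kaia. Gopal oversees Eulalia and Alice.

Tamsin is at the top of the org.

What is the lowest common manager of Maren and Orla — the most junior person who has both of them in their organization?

Maren's chain of managers is Zara, Uchenna, Tamsin. Orla's chain of managers is Yael, Indira, Uchenna, Tamsin. The first manager that appears in both chains is Uchenna.

Uchenna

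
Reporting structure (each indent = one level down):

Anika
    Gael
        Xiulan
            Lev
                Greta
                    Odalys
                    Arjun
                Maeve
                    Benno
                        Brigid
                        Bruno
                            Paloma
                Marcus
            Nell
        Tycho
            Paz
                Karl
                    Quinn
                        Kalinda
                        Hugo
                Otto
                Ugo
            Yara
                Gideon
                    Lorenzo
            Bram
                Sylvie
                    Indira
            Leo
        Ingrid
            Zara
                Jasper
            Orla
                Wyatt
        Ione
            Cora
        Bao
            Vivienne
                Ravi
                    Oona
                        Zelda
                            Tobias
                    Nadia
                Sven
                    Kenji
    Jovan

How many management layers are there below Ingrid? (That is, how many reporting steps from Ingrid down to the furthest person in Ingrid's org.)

The longest chain under Ingrid runs Ingrid → Orla → Wyatt, which is 2 levels below Ingrid.

2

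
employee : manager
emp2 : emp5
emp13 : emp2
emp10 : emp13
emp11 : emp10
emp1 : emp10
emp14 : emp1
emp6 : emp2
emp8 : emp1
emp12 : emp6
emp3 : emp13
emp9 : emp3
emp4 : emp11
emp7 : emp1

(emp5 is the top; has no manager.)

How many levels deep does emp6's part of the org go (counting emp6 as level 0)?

The longest chain under emp6 runs emp6 → emp12, which is 1 level below emp6.

1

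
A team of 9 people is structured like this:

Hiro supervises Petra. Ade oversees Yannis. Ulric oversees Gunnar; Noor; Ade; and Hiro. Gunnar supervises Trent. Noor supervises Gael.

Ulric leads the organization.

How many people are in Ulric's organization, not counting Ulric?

8

Ulric directly manages Gunnar, Noor, Ade, Hiro. Under Gunnar: Trent (1). Under Noor: Gael (1). Under Ade: Yannis (1). Under Hiro: Petra (1). So Ulric's organization is 4 direct reports plus everyone under them: 2 + 2 + 2 + 2 = 8.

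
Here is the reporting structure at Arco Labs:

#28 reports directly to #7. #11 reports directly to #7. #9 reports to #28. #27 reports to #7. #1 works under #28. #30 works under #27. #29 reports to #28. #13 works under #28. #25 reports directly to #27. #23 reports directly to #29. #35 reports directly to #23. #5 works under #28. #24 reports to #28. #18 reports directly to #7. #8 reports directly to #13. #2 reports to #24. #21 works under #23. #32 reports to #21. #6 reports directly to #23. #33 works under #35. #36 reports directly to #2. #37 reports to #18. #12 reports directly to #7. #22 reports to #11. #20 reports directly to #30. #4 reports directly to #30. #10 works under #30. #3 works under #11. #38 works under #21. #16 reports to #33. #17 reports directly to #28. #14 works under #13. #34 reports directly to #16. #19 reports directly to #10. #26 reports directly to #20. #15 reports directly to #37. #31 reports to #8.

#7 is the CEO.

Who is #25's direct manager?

#25 reports directly to #27.

#27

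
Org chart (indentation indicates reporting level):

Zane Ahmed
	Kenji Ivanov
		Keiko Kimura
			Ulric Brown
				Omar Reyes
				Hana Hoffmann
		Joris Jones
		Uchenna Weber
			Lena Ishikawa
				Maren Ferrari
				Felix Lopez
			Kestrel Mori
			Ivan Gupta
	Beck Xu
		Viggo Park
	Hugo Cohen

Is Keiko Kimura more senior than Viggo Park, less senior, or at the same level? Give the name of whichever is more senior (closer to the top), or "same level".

same level

Both Keiko Kimura and Viggo Park are 2 levels below Zane Ahmed.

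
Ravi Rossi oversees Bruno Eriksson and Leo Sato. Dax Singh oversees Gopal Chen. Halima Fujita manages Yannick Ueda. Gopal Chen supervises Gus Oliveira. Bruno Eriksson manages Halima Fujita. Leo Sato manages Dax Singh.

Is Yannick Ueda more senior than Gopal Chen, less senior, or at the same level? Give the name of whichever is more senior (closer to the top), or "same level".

Both Yannick Ueda and Gopal Chen are 3 levels below Ravi Rossi.

same level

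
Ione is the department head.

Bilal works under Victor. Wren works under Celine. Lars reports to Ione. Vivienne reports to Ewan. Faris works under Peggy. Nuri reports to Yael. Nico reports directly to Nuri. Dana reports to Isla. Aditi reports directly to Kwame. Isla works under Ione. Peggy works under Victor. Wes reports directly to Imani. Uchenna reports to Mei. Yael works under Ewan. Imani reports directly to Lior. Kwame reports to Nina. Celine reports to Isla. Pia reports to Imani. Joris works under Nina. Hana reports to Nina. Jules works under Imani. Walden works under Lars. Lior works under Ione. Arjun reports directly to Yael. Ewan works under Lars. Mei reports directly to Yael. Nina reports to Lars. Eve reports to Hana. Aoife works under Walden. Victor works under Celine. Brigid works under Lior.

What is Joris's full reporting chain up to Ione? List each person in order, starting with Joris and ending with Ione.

Joris reports to Nina. Nina reports to Lars. Lars reports to Ione. Ione is at the top.

Joris -> Nina -> Lars -> Ione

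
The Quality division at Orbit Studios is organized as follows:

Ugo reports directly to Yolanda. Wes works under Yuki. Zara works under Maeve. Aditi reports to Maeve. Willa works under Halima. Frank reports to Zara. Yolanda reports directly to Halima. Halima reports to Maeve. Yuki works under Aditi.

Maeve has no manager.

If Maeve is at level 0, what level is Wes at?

3

Chain from Wes up to Maeve: Wes → Yuki → Aditi → Maeve. That is 3 steps up, so Wes is 3 levels below Maeve.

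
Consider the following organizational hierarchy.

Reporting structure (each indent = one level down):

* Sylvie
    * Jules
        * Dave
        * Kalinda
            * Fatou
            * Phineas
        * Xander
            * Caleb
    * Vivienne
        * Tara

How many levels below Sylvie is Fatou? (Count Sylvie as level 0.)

Chain from Fatou up to Sylvie: Fatou → Kalinda → Jules → Sylvie. That is 3 steps up, so Fatou is 3 levels below Sylvie.

3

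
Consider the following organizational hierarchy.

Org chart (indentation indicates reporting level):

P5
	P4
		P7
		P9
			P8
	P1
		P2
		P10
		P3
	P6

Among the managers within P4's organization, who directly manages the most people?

Direct-report counts within P4's organization: P4 has 2; P9 has 1. The largest is 2, held by P4.

P4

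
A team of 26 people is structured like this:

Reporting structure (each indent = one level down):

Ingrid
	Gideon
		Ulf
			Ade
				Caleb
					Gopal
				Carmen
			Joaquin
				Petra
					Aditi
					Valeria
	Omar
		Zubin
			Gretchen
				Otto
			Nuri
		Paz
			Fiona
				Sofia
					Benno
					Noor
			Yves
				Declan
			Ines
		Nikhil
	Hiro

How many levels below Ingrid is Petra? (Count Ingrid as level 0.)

Chain from Petra up to Ingrid: Petra → Joaquin → Ulf → Gideon → Ingrid. That is 4 steps up, so Petra is 4 levels below Ingrid.

4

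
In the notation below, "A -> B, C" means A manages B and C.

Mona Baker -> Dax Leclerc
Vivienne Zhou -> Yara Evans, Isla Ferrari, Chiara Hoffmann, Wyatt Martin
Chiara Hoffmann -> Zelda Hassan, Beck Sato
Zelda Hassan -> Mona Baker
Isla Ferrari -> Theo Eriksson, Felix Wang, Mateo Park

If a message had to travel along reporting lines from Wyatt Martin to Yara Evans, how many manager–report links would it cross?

2

Wyatt Martin is 1 level below Vivienne Zhou, and Yara Evans is 1 level below Vivienne Zhou (their lowest common manager). The shortest path runs up from Wyatt Martin to Vivienne Zhou and back down to Yara Evans: 1 + 1 = 2 links.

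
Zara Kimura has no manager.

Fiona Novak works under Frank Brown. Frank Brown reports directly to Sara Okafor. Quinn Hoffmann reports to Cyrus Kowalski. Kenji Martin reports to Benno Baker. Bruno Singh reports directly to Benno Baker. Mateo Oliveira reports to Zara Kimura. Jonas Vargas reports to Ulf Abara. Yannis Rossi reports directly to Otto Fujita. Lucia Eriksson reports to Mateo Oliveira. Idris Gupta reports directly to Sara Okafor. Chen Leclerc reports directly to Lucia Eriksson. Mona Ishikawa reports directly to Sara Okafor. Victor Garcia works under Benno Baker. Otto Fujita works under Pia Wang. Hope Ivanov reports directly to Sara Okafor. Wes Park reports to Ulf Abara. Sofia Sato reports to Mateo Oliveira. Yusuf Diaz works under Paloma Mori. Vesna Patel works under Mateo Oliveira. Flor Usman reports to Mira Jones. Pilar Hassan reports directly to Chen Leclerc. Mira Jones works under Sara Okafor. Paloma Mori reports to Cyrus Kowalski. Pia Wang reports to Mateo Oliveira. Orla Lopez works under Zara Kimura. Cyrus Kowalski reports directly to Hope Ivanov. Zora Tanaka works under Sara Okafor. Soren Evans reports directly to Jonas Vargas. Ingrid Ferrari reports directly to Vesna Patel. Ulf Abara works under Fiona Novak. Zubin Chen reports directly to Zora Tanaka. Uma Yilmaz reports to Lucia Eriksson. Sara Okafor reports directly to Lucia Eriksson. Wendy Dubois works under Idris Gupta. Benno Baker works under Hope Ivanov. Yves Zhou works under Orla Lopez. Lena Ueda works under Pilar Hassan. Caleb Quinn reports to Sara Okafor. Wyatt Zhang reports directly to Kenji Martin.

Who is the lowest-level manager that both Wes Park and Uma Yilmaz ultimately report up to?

Lucia Eriksson

Wes Park's chain of managers is Ulf Abara, Fiona Novak, Frank Brown, Sara Okafor, Lucia Eriksson, Mateo Oliveira, Zara Kimura. Uma Yilmaz's chain of managers is Lucia Eriksson, Mateo Oliveira, Zara Kimura. The first manager that appears in both chains is Lucia Eriksson.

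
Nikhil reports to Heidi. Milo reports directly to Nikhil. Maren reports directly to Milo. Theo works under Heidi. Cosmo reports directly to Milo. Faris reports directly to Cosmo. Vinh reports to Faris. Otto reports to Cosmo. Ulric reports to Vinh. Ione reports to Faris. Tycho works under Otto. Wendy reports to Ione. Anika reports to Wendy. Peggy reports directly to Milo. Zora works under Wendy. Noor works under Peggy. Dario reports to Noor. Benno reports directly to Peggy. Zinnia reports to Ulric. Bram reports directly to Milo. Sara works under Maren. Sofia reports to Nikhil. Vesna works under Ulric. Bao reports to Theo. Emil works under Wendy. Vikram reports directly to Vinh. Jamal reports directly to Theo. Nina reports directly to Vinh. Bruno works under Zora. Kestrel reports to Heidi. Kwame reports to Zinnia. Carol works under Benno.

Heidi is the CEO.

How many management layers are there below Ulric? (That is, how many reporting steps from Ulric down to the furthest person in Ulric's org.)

2

The longest chain under Ulric runs Ulric → Zinnia → Kwame, which is 2 levels below Ulric.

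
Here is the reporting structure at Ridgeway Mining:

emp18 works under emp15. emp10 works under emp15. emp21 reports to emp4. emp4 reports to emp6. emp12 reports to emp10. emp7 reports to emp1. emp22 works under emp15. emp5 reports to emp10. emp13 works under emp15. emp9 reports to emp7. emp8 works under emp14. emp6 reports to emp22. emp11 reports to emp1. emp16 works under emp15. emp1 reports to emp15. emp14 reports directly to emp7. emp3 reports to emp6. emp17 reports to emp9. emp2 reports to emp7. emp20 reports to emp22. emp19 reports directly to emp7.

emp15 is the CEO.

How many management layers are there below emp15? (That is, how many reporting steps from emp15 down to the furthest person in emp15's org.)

4

The longest chain under emp15 runs emp15 → emp22 → emp6 → emp4 → emp21, which is 4 levels below emp15.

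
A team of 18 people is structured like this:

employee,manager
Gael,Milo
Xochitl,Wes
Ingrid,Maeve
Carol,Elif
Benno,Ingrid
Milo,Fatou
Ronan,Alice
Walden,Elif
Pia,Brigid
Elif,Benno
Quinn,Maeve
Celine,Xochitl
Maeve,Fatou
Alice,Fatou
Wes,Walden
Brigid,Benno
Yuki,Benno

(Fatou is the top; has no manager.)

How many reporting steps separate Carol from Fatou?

5

Chain from Carol up to Fatou: Carol → Elif → Benno → Ingrid → Maeve → Fatou. That is 5 steps up, so Carol is 5 levels below Fatou.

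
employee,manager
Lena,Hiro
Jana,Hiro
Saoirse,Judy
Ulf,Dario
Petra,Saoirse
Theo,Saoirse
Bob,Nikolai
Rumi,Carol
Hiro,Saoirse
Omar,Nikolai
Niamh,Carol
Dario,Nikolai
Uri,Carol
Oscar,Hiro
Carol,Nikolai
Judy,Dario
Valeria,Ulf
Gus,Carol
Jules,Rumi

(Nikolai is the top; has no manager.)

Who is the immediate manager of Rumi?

Carol

Rumi reports directly to Carol.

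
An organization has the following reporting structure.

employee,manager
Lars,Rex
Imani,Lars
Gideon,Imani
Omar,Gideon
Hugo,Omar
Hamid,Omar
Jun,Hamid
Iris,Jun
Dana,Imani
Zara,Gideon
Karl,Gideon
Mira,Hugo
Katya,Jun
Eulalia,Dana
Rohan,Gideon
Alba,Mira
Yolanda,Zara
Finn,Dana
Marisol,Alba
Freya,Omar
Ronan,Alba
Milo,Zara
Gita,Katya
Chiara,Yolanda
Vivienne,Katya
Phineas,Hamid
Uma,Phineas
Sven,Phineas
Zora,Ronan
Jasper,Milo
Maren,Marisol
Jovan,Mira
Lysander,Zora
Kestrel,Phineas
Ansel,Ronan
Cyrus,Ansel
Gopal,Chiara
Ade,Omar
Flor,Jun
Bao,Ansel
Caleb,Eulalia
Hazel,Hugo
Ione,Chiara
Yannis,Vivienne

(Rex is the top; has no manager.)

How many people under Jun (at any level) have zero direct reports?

4

The people in Jun's organization with no one reporting to them are Flor, Yannis, Gita, Iris. That is 4.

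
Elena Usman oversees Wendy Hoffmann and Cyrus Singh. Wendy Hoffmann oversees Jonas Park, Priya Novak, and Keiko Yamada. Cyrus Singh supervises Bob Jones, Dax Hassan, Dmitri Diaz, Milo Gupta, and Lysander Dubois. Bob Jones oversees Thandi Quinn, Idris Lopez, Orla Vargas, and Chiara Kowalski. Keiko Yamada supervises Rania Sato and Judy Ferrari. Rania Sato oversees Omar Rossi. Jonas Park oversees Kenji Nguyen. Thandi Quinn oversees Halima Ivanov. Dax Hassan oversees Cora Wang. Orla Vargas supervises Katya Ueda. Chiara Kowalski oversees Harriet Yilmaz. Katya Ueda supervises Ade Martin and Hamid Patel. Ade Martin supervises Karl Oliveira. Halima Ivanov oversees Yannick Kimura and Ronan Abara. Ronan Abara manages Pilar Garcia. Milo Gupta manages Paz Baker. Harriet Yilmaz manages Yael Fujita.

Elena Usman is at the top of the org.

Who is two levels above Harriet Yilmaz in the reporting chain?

Harriet Yilmaz reports to Chiara Kowalski, and Chiara Kowalski reports to Bob Jones. So Harriet Yilmaz's skip-level manager is Bob Jones.

Bob Jones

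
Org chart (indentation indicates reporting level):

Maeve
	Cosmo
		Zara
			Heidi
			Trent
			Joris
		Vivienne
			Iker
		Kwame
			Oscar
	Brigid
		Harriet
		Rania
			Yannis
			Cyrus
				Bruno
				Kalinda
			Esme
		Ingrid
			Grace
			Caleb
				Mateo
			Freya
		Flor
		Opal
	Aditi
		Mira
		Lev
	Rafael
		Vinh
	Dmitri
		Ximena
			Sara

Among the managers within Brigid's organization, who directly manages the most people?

Direct-report counts within Brigid's organization: Brigid has 5; Ingrid has 3; Caleb has 1; Rania has 3; Cyrus has 2. The largest is 5, held by Brigid.

Brigid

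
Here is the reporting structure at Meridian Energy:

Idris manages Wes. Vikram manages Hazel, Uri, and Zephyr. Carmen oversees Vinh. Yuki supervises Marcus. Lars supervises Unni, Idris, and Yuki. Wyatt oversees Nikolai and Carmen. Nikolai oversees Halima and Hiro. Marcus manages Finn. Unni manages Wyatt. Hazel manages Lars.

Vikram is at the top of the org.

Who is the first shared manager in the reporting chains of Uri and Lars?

Uri's chain of managers is Vikram. Lars's chain of managers is Hazel, Vikram. The first manager that appears in both chains is Vikram.

Vikram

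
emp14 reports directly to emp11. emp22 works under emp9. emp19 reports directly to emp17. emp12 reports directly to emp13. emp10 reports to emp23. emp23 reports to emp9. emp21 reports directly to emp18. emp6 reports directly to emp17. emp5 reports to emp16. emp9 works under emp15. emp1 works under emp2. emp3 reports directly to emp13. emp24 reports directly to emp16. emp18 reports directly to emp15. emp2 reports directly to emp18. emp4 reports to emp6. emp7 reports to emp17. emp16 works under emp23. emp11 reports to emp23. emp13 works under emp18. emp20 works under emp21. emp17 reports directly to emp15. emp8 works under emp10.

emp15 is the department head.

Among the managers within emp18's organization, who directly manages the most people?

emp18

Direct-report counts within emp18's organization: emp18 has 3; emp2 has 1; emp21 has 1; emp13 has 2. The largest is 3, held by emp18.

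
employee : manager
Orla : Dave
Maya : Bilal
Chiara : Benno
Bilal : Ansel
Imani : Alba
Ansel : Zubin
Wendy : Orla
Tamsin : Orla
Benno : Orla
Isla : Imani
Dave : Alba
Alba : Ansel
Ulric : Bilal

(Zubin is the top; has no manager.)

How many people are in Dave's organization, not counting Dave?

Dave directly manages Orla. Under Orla: Wendy, Tamsin, Benno, Chiara (4). That's 5 in total.

5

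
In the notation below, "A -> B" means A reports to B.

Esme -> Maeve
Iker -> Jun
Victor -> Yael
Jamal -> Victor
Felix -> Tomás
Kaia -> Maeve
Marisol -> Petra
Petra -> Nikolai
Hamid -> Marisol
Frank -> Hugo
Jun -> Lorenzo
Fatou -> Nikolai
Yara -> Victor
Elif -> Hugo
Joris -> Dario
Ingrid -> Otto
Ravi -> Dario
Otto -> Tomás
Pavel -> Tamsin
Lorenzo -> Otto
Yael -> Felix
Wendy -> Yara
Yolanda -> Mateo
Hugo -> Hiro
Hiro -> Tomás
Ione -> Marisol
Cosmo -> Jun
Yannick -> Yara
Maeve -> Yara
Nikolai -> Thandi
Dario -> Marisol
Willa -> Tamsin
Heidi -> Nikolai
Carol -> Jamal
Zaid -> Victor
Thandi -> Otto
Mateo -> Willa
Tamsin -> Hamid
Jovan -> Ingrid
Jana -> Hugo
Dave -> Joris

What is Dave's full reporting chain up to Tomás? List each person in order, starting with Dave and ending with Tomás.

Dave -> Joris -> Dario -> Marisol -> Petra -> Nikolai -> Thandi -> Otto -> Tomás

Dave reports to Joris. Joris reports to Dario. Dario reports to Marisol. Marisol reports to Petra. Petra reports to Nikolai. Nikolai reports to Thandi. Thandi reports to Otto. Otto reports to Tomás. Tomás is at the top.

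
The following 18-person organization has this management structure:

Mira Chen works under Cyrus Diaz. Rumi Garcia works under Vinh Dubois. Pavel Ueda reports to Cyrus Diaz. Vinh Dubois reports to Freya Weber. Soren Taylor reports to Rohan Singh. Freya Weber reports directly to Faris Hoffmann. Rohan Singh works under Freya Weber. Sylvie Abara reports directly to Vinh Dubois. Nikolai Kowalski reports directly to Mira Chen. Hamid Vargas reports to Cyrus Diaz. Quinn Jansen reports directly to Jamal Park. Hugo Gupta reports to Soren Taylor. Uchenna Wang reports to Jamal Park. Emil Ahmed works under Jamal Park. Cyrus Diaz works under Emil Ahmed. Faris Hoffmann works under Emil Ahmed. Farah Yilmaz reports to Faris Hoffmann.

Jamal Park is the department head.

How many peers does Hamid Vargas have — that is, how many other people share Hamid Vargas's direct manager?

Hamid Vargas reports to Cyrus Diaz. Cyrus Diaz's other direct reports are Mira Chen, Pavel Ueda — 2 peers.

2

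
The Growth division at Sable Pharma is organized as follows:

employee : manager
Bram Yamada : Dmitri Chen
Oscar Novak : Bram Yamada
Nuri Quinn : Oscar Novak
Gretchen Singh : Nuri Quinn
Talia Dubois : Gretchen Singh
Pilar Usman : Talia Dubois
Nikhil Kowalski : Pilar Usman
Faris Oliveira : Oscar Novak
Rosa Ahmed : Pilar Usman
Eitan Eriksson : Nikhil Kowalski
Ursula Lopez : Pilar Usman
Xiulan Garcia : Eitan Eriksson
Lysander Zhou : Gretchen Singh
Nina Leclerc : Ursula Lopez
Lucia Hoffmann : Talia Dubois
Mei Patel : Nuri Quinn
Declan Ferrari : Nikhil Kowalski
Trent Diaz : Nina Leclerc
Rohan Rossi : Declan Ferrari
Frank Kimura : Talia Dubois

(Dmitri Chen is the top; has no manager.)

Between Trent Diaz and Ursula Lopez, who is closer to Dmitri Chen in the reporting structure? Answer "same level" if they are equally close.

Trent Diaz is 9 levels below Dmitri Chen; Ursula Lopez is 7. Ursula Lopez is higher.

Ursula Lopez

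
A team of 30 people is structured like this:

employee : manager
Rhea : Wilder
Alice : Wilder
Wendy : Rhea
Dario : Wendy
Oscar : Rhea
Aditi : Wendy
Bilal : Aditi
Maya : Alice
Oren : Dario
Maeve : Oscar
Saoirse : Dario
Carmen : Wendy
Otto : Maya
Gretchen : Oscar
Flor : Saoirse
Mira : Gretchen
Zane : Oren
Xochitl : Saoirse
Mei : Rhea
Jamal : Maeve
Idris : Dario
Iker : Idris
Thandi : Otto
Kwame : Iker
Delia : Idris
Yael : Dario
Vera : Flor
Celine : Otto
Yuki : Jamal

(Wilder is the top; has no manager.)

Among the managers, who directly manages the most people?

Dario

Direct-report counts: Wilder has 2; Alice has 1; Maya has 1; Otto has 2; Rhea has 3; Oscar has 2; Gretchen has 1; Maeve has 1; Jamal has 1; Wendy has 3; Aditi has 1; Dario has 4; Idris has 2; Iker has 1; Saoirse has 2; Flor has 1; Oren has 1. The largest is 4, held by Dario.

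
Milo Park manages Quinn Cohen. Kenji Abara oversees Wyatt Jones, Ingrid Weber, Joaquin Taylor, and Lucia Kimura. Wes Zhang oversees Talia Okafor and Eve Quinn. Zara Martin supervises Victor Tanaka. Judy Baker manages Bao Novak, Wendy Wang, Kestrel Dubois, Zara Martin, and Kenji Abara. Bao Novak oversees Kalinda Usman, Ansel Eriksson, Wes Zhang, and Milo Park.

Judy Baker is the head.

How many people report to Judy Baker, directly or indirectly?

Judy Baker directly manages Bao Novak, Wendy Wang, Kestrel Dubois, Zara Martin, Kenji Abara. Under Bao Novak: Ansel Eriksson, Kalinda Usman, Wes Zhang, Eve Quinn, Talia Okafor, Milo Park, Quinn Cohen (7). Wendy Wang has no reports. Kestrel Dubois has no reports. Under Zara Martin: Victor Tanaka (1). Under Kenji Abara: Ingrid Weber, Joaquin Taylor, Lucia Kimura, Wyatt Jones (4). So Judy Baker's organization is 5 direct reports plus everyone under them: 8 + 1 + 1 + 2 + 5 = 17.

17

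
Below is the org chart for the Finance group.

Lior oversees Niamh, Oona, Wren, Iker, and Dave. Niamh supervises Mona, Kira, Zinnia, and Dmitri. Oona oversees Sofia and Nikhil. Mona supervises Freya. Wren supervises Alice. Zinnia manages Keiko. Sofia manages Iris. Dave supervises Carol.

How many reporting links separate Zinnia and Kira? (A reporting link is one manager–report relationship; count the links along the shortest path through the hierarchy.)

2

Zinnia is 1 level below Niamh, and Kira is 1 level below Niamh (their lowest common manager). The shortest path runs up from Zinnia to Niamh and back down to Kira: 1 + 1 = 2 links.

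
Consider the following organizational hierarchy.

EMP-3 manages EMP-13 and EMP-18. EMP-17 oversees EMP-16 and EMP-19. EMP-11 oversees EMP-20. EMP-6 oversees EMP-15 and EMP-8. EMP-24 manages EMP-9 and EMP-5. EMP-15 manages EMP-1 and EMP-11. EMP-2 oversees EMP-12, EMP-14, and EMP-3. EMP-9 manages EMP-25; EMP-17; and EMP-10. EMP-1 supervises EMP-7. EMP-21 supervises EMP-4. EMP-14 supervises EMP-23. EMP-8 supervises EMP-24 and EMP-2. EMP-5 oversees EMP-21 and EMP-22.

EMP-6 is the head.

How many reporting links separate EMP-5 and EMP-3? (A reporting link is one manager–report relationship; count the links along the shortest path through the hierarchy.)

4

EMP-5 is 2 levels below EMP-8, and EMP-3 is 2 levels below EMP-8 (their lowest common manager). The shortest path runs up from EMP-5 to EMP-8 and back down to EMP-3: 2 + 2 = 4 links.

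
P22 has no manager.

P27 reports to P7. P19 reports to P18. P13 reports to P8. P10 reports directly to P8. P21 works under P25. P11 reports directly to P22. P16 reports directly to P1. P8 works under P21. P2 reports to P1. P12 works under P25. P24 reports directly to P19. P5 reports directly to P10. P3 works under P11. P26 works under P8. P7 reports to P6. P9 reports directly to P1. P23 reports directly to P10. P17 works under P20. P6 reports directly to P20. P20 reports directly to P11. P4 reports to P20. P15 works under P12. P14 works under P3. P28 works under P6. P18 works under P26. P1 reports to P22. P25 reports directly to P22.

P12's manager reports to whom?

P12 reports to P25, and P25 reports to P22. So P12's skip-level manager is P22.

P22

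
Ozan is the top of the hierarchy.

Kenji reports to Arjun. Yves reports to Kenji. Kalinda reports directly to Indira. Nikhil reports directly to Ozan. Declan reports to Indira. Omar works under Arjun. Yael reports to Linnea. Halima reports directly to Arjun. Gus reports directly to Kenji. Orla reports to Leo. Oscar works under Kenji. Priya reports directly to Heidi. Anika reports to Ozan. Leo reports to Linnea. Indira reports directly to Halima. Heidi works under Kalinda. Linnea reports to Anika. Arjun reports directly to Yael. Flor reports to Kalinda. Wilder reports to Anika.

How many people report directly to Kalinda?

Kalinda directly manages Heidi, Flor. That is 2 direct reports.

2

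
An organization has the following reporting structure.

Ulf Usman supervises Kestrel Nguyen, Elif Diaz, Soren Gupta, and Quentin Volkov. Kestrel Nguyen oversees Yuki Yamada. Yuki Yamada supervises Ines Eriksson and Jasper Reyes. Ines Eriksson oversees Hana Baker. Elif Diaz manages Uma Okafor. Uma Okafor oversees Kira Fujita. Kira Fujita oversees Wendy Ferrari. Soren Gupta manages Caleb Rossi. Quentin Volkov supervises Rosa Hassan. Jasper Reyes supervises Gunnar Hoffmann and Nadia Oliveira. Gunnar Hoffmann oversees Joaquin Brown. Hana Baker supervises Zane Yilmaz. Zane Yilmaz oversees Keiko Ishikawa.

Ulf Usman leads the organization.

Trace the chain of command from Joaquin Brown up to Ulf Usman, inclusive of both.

Joaquin Brown reports to Gunnar Hoffmann. Gunnar Hoffmann reports to Jasper Reyes. Jasper Reyes reports to Yuki Yamada. Yuki Yamada reports to Kestrel Nguyen. Kestrel Nguyen reports to Ulf Usman. Ulf Usman is at the top.

Joaquin Brown -> Gunnar Hoffmann -> Jasper Reyes -> Yuki Yamada -> Kestrel Nguyen -> Ulf Usman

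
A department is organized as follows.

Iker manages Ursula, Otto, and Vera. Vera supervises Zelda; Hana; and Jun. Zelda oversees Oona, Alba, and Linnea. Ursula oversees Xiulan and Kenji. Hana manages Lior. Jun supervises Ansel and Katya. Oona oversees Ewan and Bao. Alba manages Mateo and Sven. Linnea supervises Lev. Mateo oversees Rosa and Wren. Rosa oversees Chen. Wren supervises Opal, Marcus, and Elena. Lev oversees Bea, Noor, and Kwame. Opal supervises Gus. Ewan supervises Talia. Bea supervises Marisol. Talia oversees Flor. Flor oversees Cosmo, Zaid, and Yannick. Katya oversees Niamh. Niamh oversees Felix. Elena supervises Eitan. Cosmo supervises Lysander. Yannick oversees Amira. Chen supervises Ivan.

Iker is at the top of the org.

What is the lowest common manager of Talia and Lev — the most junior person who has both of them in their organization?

Zelda

Talia's chain of managers is Ewan, Oona, Zelda, Vera, Iker. Lev's chain of managers is Linnea, Zelda, Vera, Iker. The first manager that appears in both chains is Zelda.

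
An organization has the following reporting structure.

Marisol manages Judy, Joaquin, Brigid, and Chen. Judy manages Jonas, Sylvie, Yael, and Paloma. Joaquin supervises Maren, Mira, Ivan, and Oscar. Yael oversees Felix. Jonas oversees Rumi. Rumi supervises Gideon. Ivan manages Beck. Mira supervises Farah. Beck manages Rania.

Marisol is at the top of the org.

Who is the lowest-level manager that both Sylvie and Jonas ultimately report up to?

Judy

Sylvie's chain of managers is Judy, Marisol. Jonas's chain of managers is Judy, Marisol. The first manager that appears in both chains is Judy.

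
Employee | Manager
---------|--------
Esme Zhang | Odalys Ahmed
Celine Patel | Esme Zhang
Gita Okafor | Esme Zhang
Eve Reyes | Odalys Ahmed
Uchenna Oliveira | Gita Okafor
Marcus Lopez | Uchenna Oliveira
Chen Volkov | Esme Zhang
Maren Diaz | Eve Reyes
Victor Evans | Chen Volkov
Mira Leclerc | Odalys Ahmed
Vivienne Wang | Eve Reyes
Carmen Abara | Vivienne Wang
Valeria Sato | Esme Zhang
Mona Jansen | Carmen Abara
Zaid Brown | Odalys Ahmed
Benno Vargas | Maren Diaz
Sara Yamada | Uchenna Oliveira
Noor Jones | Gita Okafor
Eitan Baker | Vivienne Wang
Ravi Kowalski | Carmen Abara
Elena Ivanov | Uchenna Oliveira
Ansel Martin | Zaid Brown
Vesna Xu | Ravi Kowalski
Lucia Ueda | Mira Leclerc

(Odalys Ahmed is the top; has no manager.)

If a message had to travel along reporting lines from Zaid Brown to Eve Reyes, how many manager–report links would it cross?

2

Zaid Brown is 1 level below Odalys Ahmed, and Eve Reyes is 1 level below Odalys Ahmed (their lowest common manager). The shortest path runs up from Zaid Brown to Odalys Ahmed and back down to Eve Reyes: 1 + 1 = 2 links.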